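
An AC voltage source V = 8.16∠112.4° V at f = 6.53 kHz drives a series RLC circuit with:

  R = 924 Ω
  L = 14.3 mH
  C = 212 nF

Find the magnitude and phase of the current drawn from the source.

Step 1 — Angular frequency: ω = 2π·f = 2π·6530 = 4.103e+04 rad/s.
Step 2 — Component impedances:
  R: Z = R = 924 Ω
  L: Z = jωL = j·4.103e+04·0.0143 = 0 + j586.7 Ω
  C: Z = 1/(jωC) = -j/(ω·C) = 0 - j115 Ω
Step 3 — Series combination: Z_total = R + L + C = 924 + j471.8 Ω = 1037∠27.0° Ω.
Step 4 — Source phasor: V = 8.16∠112.4° V = -3.11 + j7.544 V.
Step 5 — Ohm's law: I = V / Z_total = (-3.11 + j7.544) / (924 + j471.8) = 0.0006372 + j0.00784 A.
Step 6 — Convert to polar: |I| = 0.007865 A, ∠I = 85.4°.

I = 0.007865∠85.4° A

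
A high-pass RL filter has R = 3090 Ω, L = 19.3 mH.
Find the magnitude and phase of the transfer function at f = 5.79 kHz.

Step 1 — Angular frequency: ω = 2π·5790 = 3.638e+04 rad/s.
Step 2 — Transfer function: H(jω) = jωL/(R + jωL).
Step 3 — Numerator jωL = j·702.1; denominator R + jωL = 3090 + j702.1.
Step 4 — H = 0.0491 + j0.2161.
Step 5 — Magnitude: |H| = 0.2216 (-13.1 dB); phase: φ = 77.2°.

|H| = 0.2216 (-13.1 dB), φ = 77.2°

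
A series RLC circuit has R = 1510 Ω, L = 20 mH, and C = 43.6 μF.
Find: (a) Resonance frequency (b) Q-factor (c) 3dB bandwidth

Step 1 — Resonance: ω₀ = 1/√(LC) = 1/√(0.02·4.36e-05) = 1071 rad/s.
Step 2 — f₀ = ω₀/(2π) = 170.4 Hz.
Step 3 — Series Q: Q = ω₀L/R = 1071·0.02/1510 = 0.01418.
Step 4 — Bandwidth: Δω = ω₀/Q = 7.55e+04 rad/s; BW = Δω/(2π) = 1.202e+04 Hz.

(a) f₀ = 170.4 Hz  (b) Q = 0.01418  (c) BW = 1.202e+04 Hz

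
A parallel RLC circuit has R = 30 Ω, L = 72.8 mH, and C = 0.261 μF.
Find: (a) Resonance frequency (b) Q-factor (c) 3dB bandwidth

Step 1 — Resonance: ω₀ = 1/√(LC) = 1/√(0.0728·2.61e-07) = 7255 rad/s.
Step 2 — f₀ = ω₀/(2π) = 1155 Hz.
Step 3 — Parallel Q: Q = R/(ω₀L) = 30/(7255·0.0728) = 0.0568.
Step 4 — Bandwidth: Δω = ω₀/Q = 1.277e+05 rad/s; BW = Δω/(2π) = 2.033e+04 Hz.

(a) f₀ = 1155 Hz  (b) Q = 0.0568  (c) BW = 2.033e+04 Hz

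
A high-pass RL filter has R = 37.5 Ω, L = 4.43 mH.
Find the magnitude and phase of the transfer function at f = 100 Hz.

Step 1 — Angular frequency: ω = 2π·100 = 628.3 rad/s.
Step 2 — Transfer function: H(jω) = jωL/(R + jωL).
Step 3 — Numerator jωL = j·2.783; denominator R + jωL = 37.5 + j2.783.
Step 4 — H = 0.005479 + j0.07382.
Step 5 — Magnitude: |H| = 0.07402 (-22.6 dB); phase: φ = 85.8°.

|H| = 0.07402 (-22.6 dB), φ = 85.8°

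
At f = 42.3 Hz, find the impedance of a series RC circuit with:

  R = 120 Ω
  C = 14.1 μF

Step 1 — Angular frequency: ω = 2π·f = 2π·42.3 = 265.8 rad/s.
Step 2 — Component impedances:
  R: Z = R = 120 Ω
  C: Z = 1/(jωC) = -j/(ω·C) = 0 - j266.8 Ω
Step 3 — Series combination: Z_total = R + C = 120 - j266.8 Ω = 292.6∠-65.8° Ω.

Z = 120 - j266.8 Ω = 292.6∠-65.8° Ω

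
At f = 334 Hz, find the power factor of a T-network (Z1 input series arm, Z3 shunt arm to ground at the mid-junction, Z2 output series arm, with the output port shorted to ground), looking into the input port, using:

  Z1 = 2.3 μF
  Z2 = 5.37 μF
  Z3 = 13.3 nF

Step 1 — Angular frequency: ω = 2π·f = 2π·334 = 2099 rad/s.
Step 2 — Component impedances:
  Z1: Z = 1/(jωC) = -j/(ω·C) = 0 - j207.2 Ω
  Z2: Z = 1/(jωC) = -j/(ω·C) = 0 - j88.74 Ω
  Z3: Z = 1/(jωC) = -j/(ω·C) = 0 - j3.583e+04 Ω
Step 3 — With the output port shorted to ground, the output series arm Z2 runs from the junction to ground; the shunt arm Z3 also runs from the junction to ground. They appear in parallel: Z3 || Z2 = 0 - j88.52 Ω.
Step 4 — Series with input arm Z1: Z_in = Z1 + (Z3 || Z2) = 0 - j295.7 Ω = 295.7∠-90.0° Ω.
Step 5 — Power factor: PF = cos(φ) = Re(Z)/|Z| = 0/295.7 = 0.
Step 6 — Type: Im(Z) = -295.7 ⇒ leading (phase φ = -90.0°).

PF = 0 (leading, φ = -90.0°)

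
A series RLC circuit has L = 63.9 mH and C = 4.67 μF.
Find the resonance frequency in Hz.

Step 1 — Resonance condition Im(Z)=0 gives ω₀ = 1/√(LC).
Step 2 — ω₀ = 1/√(0.0639·4.67e-06) = 1831 rad/s.
Step 3 — f₀ = ω₀/(2π) = 291.3 Hz.

f₀ = 291.3 Hz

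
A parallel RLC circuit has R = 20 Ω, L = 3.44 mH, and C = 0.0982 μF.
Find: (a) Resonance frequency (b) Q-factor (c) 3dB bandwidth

Step 1 — Resonance: ω₀ = 1/√(LC) = 1/√(0.00344·9.82e-08) = 5.441e+04 rad/s.
Step 2 — f₀ = ω₀/(2π) = 8659 Hz.
Step 3 — Parallel Q: Q = R/(ω₀L) = 20/(5.441e+04·0.00344) = 0.1069.
Step 4 — Bandwidth: Δω = ω₀/Q = 5.092e+05 rad/s; BW = Δω/(2π) = 8.104e+04 Hz.

(a) f₀ = 8659 Hz  (b) Q = 0.1069  (c) BW = 8.104e+04 Hz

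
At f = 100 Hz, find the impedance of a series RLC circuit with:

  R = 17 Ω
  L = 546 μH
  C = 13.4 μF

Step 1 — Angular frequency: ω = 2π·f = 2π·100 = 628.3 rad/s.
Step 2 — Component impedances:
  R: Z = R = 17 Ω
  L: Z = jωL = j·628.3·0.000546 = 0 + j0.3431 Ω
  C: Z = 1/(jωC) = -j/(ω·C) = 0 - j118.8 Ω
Step 3 — Series combination: Z_total = R + L + C = 17 - j118.4 Ω = 119.6∠-81.8° Ω.

Z = 17 - j118.4 Ω = 119.6∠-81.8° Ω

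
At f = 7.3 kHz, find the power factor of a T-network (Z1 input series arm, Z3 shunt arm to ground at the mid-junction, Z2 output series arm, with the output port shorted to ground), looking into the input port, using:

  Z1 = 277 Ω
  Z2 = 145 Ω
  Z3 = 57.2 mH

Step 1 — Angular frequency: ω = 2π·f = 2π·7300 = 4.587e+04 rad/s.
Step 2 — Component impedances:
  Z1: Z = R = 277 Ω
  Z2: Z = R = 145 Ω
  Z3: Z = jωL = j·4.587e+04·0.0572 = 0 + j2624 Ω
Step 3 — With the output port shorted to ground, the output series arm Z2 runs from the junction to ground; the shunt arm Z3 also runs from the junction to ground. They appear in parallel: Z3 || Z2 = 144.6 + j7.989 Ω.
Step 4 — Series with input arm Z1: Z_in = Z1 + (Z3 || Z2) = 421.6 + j7.989 Ω = 421.6∠1.1° Ω.
Step 5 — Power factor: PF = cos(φ) = Re(Z)/|Z| = 421.56/421.63 = 0.9998.
Step 6 — Type: Im(Z) = 7.989 ⇒ lagging (phase φ = 1.1°).

PF = 0.9998 (lagging, φ = 1.1°)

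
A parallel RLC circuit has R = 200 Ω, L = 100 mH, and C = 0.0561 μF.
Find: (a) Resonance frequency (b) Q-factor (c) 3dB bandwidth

Step 1 — Resonance: ω₀ = 1/√(LC) = 1/√(0.1·5.61e-08) = 1.335e+04 rad/s.
Step 2 — f₀ = ω₀/(2π) = 2125 Hz.
Step 3 — Parallel Q: Q = R/(ω₀L) = 200/(1.335e+04·0.1) = 0.1498.
Step 4 — Bandwidth: Δω = ω₀/Q = 8.913e+04 rad/s; BW = Δω/(2π) = 1.418e+04 Hz.

(a) f₀ = 2125 Hz  (b) Q = 0.1498  (c) BW = 1.418e+04 Hz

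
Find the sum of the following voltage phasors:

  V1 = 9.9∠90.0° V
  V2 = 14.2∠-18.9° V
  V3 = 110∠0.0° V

Step 1 — Convert each phasor to rectangular form:
  V1 = 9.9·(cos(90.0°) + j·sin(90.0°)) = 0 + j9.9 V
  V2 = 14.2·(cos(-18.9°) + j·sin(-18.9°)) = 13.43 - j4.6 V
  V3 = 110·(cos(0.0°) + j·sin(0.0°)) = 110 V
Step 2 — Sum components: V_total = 123.4 + j5.3 V.
Step 3 — Convert to polar: |V_total| = 123.5 V, ∠V_total = 2.5°.

V_total = 123.5∠2.5° V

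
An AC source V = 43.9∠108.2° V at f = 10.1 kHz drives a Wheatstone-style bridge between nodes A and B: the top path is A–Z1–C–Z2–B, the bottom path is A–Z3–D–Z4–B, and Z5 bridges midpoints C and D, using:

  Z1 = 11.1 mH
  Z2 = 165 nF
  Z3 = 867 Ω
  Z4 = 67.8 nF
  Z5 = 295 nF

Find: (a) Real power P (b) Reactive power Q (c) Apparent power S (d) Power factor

Step 1 — Angular frequency: ω = 2π·f = 2π·1.01e+04 = 6.346e+04 rad/s.
Step 2 — Component impedances:
  Z1: Z = jωL = j·6.346e+04·0.0111 = 0 + j704.4 Ω
  Z2: Z = 1/(jωC) = -j/(ω·C) = 0 - j95.5 Ω
  Z3: Z = R = 867 Ω
  Z4: Z = 1/(jωC) = -j/(ω·C) = 0 - j232.4 Ω
  Z5: Z = 1/(jωC) = -j/(ω·C) = 0 - j53.42 Ω
Step 3 — Bridge requires nodal analysis (the Z5 bridge couples midpoints C and D, so the two paths cannot be reduced to a simple series/parallel combination). Setting node B to ground and injecting 1 A at node A, the 3-node admittance system at A, C, D solves to V_A = Z_AB = 349.3 + j367.5 Ω = 507∠46.5° Ω.
Step 4 — Source phasor: V = 43.9∠108.2° V = -13.71 + j41.7 V.
Step 5 — Current: I = V / Z = 0.04099 + j0.07626 A = 0.08658∠61.7° A.
Step 6 — Complex power: S = V·I* = 2.618 + j2.755 VA.
Step 7 — Real power: P = Re(S) = 2.618 W.
Step 8 — Reactive power: Q = Im(S) = 2.755 VAR.
Step 9 — Apparent power: |S| = 3.801 VA.
Step 10 — Power factor: PF = P/|S| = 0.6889 (lagging).

(a) P = 2.618 W  (b) Q = 2.755 VAR  (c) S = 3.801 VA  (d) PF = 0.6889 (lagging)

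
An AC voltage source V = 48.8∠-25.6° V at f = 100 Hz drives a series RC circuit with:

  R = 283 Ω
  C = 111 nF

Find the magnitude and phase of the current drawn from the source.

Step 1 — Angular frequency: ω = 2π·f = 2π·100 = 628.3 rad/s.
Step 2 — Component impedances:
  R: Z = R = 283 Ω
  C: Z = 1/(jωC) = -j/(ω·C) = 0 - j1.434e+04 Ω
Step 3 — Series combination: Z_total = R + C = 283 - j1.434e+04 Ω = 1.434e+04∠-88.9° Ω.
Step 4 — Source phasor: V = 48.8∠-25.6° V = 44.01 - j21.09 V.
Step 5 — Ohm's law: I = V / Z_total = (44.01 - j21.09) / (283 - j1.434e+04) = 0.001531 + j0.003039 A.
Step 6 — Convert to polar: |I| = 0.003403 A, ∠I = 63.3°.

I = 0.003403∠63.3° A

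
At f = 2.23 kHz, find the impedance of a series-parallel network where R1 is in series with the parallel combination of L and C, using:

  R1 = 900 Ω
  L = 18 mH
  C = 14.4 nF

Step 1 — Angular frequency: ω = 2π·f = 2π·2230 = 1.401e+04 rad/s.
Step 2 — Component impedances:
  R1: Z = R = 900 Ω
  L: Z = jωL = j·1.401e+04·0.018 = 0 + j252.2 Ω
  C: Z = 1/(jωC) = -j/(ω·C) = 0 - j4956 Ω
Step 3 — Parallel branch: L || C = 1/(1/L + 1/C) = 0 + j265.7 Ω.
Step 4 — Series with R1: Z_total = R1 + (L || C) = 900 + j265.7 Ω = 938.4∠16.4° Ω.

Z = 900 + j265.7 Ω = 938.4∠16.4° Ω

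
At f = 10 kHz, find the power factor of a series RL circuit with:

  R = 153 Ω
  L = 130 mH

Step 1 — Angular frequency: ω = 2π·f = 2π·1e+04 = 6.283e+04 rad/s.
Step 2 — Component impedances:
  R: Z = R = 153 Ω
  L: Z = jωL = j·6.283e+04·0.13 = 0 + j8168 Ω
Step 3 — Series combination: Z_total = R + L = 153 + j8168 Ω = 8170∠88.9° Ω.
Step 4 — Power factor: PF = cos(φ) = Re(Z)/|Z| = 153/8170 = 0.01873.
Step 5 — Type: Im(Z) = 8168 ⇒ lagging (phase φ = 88.9°).

PF = 0.01873 (lagging, φ = 88.9°)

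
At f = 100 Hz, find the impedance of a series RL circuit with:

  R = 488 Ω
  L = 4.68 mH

Step 1 — Angular frequency: ω = 2π·f = 2π·100 = 628.3 rad/s.
Step 2 — Component impedances:
  R: Z = R = 488 Ω
  L: Z = jωL = j·628.3·0.00468 = 0 + j2.941 Ω
Step 3 — Series combination: Z_total = R + L = 488 + j2.941 Ω = 488∠0.3° Ω.

Z = 488 + j2.941 Ω = 488∠0.3° Ω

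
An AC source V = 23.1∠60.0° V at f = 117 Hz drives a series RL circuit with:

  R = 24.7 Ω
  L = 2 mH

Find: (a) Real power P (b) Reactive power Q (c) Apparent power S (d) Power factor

Step 1 — Angular frequency: ω = 2π·f = 2π·117 = 735.1 rad/s.
Step 2 — Component impedances:
  R: Z = R = 24.7 Ω
  L: Z = jωL = j·735.1·0.002 = 0 + j1.47 Ω
Step 3 — Series combination: Z_total = R + L = 24.7 + j1.47 Ω = 24.74∠3.4° Ω.
Step 4 — Source phasor: V = 23.1∠60.0° V = 11.55 + j20.01 V.
Step 5 — Current: I = V / Z = 0.514 + j0.7793 A = 0.9336∠56.6° A.
Step 6 — Complex power: S = V·I* = 21.53 + j1.281 VA.
Step 7 — Real power: P = Re(S) = 21.53 W.
Step 8 — Reactive power: Q = Im(S) = 1.281 VAR.
Step 9 — Apparent power: |S| = 21.57 VA.
Step 10 — Power factor: PF = P/|S| = 0.9982 (lagging).

(a) P = 21.53 W  (b) Q = 1.281 VAR  (c) S = 21.57 VA  (d) PF = 0.9982 (lagging)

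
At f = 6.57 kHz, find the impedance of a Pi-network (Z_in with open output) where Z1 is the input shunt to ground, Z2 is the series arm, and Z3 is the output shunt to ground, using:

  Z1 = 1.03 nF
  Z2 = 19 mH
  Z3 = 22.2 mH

Step 1 — Angular frequency: ω = 2π·f = 2π·6570 = 4.128e+04 rad/s.
Step 2 — Component impedances:
  Z1: Z = 1/(jωC) = -j/(ω·C) = 0 - j2.352e+04 Ω
  Z2: Z = jωL = j·4.128e+04·0.019 = 0 + j784.3 Ω
  Z3: Z = jωL = j·4.128e+04·0.0222 = 0 + j916.4 Ω
Step 3 — With open output, the series arm Z2 and the output shunt Z3 appear in series to ground: Z2 + Z3 = 0 + j1701 Ω.
Step 4 — Parallel with input shunt Z1: Z_in = Z1 || (Z2 + Z3) = 0 + j1833 Ω = 1833∠90.0° Ω.

Z = 0 + j1833 Ω = 1833∠90.0° Ω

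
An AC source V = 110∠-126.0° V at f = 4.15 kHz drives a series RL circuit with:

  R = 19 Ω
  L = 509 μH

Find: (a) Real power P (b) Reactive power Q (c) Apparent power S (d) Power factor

Step 1 — Angular frequency: ω = 2π·f = 2π·4150 = 2.608e+04 rad/s.
Step 2 — Component impedances:
  R: Z = R = 19 Ω
  L: Z = jωL = j·2.608e+04·0.000509 = 0 + j13.27 Ω
Step 3 — Series combination: Z_total = R + L = 19 + j13.27 Ω = 23.18∠34.9° Ω.
Step 4 — Source phasor: V = 110∠-126.0° V = -64.66 - j88.99 V.
Step 5 — Current: I = V / Z = -4.486 - j1.55 A = 4.746∠-160.9° A.
Step 6 — Complex power: S = V·I* = 428 + j299 VA.
Step 7 — Real power: P = Re(S) = 428 W.
Step 8 — Reactive power: Q = Im(S) = 299 VAR.
Step 9 — Apparent power: |S| = 522.1 VA.
Step 10 — Power factor: PF = P/|S| = 0.8198 (lagging).

(a) P = 428 W  (b) Q = 299 VAR  (c) S = 522.1 VA  (d) PF = 0.8198 (lagging)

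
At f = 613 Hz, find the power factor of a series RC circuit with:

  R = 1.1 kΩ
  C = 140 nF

Step 1 — Angular frequency: ω = 2π·f = 2π·613 = 3852 rad/s.
Step 2 — Component impedances:
  R: Z = R = 1100 Ω
  C: Z = 1/(jωC) = -j/(ω·C) = 0 - j1855 Ω
Step 3 — Series combination: Z_total = R + C = 1100 - j1855 Ω = 2156∠-59.3° Ω.
Step 4 — Power factor: PF = cos(φ) = Re(Z)/|Z| = 1100/2156 = 0.5102.
Step 5 — Type: Im(Z) = -1855 ⇒ leading (phase φ = -59.3°).

PF = 0.5102 (leading, φ = -59.3°)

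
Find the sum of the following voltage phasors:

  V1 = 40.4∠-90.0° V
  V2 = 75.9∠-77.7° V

Step 1 — Convert each phasor to rectangular form:
  V1 = 40.4·(cos(-90.0°) + j·sin(-90.0°)) = 0 - j40.4 V
  V2 = 75.9·(cos(-77.7°) + j·sin(-77.7°)) = 16.17 - j74.16 V
Step 2 — Sum components: V_total = 16.17 - j114.6 V.
Step 3 — Convert to polar: |V_total| = 115.7 V, ∠V_total = -82.0°.

V_total = 115.7∠-82.0° V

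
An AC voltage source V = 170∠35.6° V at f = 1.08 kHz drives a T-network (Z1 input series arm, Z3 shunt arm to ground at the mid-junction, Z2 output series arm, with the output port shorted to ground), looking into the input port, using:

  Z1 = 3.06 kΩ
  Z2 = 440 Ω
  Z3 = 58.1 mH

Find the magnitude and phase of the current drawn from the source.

Step 1 — Angular frequency: ω = 2π·f = 2π·1080 = 6786 rad/s.
Step 2 — Component impedances:
  Z1: Z = R = 3060 Ω
  Z2: Z = R = 440 Ω
  Z3: Z = jωL = j·6786·0.0581 = 0 + j394.3 Ω
Step 3 — With the output port shorted to ground, the output series arm Z2 runs from the junction to ground; the shunt arm Z3 also runs from the junction to ground. They appear in parallel: Z3 || Z2 = 195.9 + j218.7 Ω.
Step 4 — Series with input arm Z1: Z_in = Z1 + (Z3 || Z2) = 3256 + j218.7 Ω = 3263∠3.8° Ω.
Step 5 — Source phasor: V = 170∠35.6° V = 138.2 + j98.96 V.
Step 6 — Ohm's law: I = V / Z_total = (138.2 + j98.96) / (3256 + j218.7) = 0.0443 + j0.02742 A.
Step 7 — Convert to polar: |I| = 0.05209 A, ∠I = 31.8°.

I = 0.05209∠31.8° A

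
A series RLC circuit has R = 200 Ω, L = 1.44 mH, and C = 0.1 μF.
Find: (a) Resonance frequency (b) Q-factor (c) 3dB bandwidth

Step 1 — Resonance condition Im(Z)=0 gives ω₀ = 1/√(LC).
Step 2 — ω₀ = 1/√(0.00144·1e-07) = 8.333e+04 rad/s.
Step 3 — f₀ = ω₀/(2π) = 1.326e+04 Hz.
Step 4 — Series Q: Q = ω₀L/R = 8.333e+04·0.00144/200 = 0.6.
Step 5 — 3dB bandwidth: Δω = ω₀/Q = 1.389e+05 rad/s; BW = Δω/(2π) = 2.21e+04 Hz.

(a) f₀ = 1.326e+04 Hz  (b) Q = 0.6  (c) BW = 2.21e+04 Hz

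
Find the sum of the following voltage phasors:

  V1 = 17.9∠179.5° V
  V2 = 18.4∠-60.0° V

Step 1 — Convert each phasor to rectangular form:
  V1 = 17.9·(cos(179.5°) + j·sin(179.5°)) = -17.9 + j0.1562 V
  V2 = 18.4·(cos(-60.0°) + j·sin(-60.0°)) = 9.2 - j15.93 V
Step 2 — Sum components: V_total = -8.699 - j15.78 V.
Step 3 — Convert to polar: |V_total| = 18.02 V, ∠V_total = -118.9°.

V_total = 18.02∠-118.9° V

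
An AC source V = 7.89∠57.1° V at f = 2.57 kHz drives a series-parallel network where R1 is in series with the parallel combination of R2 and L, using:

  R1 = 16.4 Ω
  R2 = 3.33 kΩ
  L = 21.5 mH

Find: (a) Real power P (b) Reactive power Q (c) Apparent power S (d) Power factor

Step 1 — Angular frequency: ω = 2π·f = 2π·2570 = 1.615e+04 rad/s.
Step 2 — Component impedances:
  R1: Z = R = 16.4 Ω
  R2: Z = R = 3330 Ω
  L: Z = jωL = j·1.615e+04·0.0215 = 0 + j347.2 Ω
Step 3 — Parallel branch: R2 || L = 1/(1/R2 + 1/L) = 35.81 + j343.4 Ω.
Step 4 — Series with R1: Z_total = R1 + (R2 || L) = 52.21 + j343.4 Ω = 347.4∠81.4° Ω.
Step 5 — Source phasor: V = 7.89∠57.1° V = 4.286 + j6.625 V.
Step 6 — Current: I = V / Z = 0.02071 - j0.009331 A = 0.02271∠-24.3° A.
Step 7 — Complex power: S = V·I* = 0.02693 + j0.1772 VA.
Step 8 — Real power: P = Re(S) = 0.02693 W.
Step 9 — Reactive power: Q = Im(S) = 0.1772 VAR.
Step 10 — Apparent power: |S| = 0.1792 VA.
Step 11 — Power factor: PF = P/|S| = 0.1503 (lagging).

(a) P = 0.02693 W  (b) Q = 0.1772 VAR  (c) S = 0.1792 VA  (d) PF = 0.1503 (lagging)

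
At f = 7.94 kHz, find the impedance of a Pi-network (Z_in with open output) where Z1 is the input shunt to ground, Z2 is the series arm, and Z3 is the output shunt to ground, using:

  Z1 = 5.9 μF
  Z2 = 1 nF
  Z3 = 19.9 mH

Step 1 — Angular frequency: ω = 2π·f = 2π·7940 = 4.989e+04 rad/s.
Step 2 — Component impedances:
  Z1: Z = 1/(jωC) = -j/(ω·C) = 0 - j3.397 Ω
  Z2: Z = 1/(jωC) = -j/(ω·C) = 0 - j2.004e+04 Ω
  Z3: Z = jωL = j·4.989e+04·0.0199 = 0 + j992.8 Ω
Step 3 — With open output, the series arm Z2 and the output shunt Z3 appear in series to ground: Z2 + Z3 = 0 - j1.905e+04 Ω.
Step 4 — Parallel with input shunt Z1: Z_in = Z1 || (Z2 + Z3) = 0 - j3.397 Ω = 3.397∠-90.0° Ω.

Z = 0 - j3.397 Ω = 3.397∠-90.0° Ω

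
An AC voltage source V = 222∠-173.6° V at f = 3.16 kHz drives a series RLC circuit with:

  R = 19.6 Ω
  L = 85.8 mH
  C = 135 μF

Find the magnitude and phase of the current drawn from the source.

Step 1 — Angular frequency: ω = 2π·f = 2π·3160 = 1.985e+04 rad/s.
Step 2 — Component impedances:
  R: Z = R = 19.6 Ω
  L: Z = jωL = j·1.985e+04·0.0858 = 0 + j1704 Ω
  C: Z = 1/(jωC) = -j/(ω·C) = 0 - j0.3731 Ω
Step 3 — Series combination: Z_total = R + L + C = 19.6 + j1703 Ω = 1703∠89.3° Ω.
Step 4 — Source phasor: V = 222∠-173.6° V = -220.6 - j24.75 V.
Step 5 — Ohm's law: I = V / Z_total = (-220.6 - j24.75) / (19.6 + j1703) = -0.01602 + j0.1293 A.
Step 6 — Convert to polar: |I| = 0.1303 A, ∠I = 97.1°.

I = 0.1303∠97.1° A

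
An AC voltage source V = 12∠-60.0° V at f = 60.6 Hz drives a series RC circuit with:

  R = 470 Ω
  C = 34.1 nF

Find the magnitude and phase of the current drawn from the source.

Step 1 — Angular frequency: ω = 2π·f = 2π·60.6 = 380.8 rad/s.
Step 2 — Component impedances:
  R: Z = R = 470 Ω
  C: Z = 1/(jωC) = -j/(ω·C) = 0 - j7.702e+04 Ω
Step 3 — Series combination: Z_total = R + C = 470 - j7.702e+04 Ω = 7.702e+04∠-89.7° Ω.
Step 4 — Source phasor: V = 12∠-60.0° V = 6 - j10.39 V.
Step 5 — Ohm's law: I = V / Z_total = (6 - j10.39) / (470 - j7.702e+04) = 0.0001354 + j7.708e-05 A.
Step 6 — Convert to polar: |I| = 0.0001558 A, ∠I = 29.7°.

I = 0.0001558∠29.7° A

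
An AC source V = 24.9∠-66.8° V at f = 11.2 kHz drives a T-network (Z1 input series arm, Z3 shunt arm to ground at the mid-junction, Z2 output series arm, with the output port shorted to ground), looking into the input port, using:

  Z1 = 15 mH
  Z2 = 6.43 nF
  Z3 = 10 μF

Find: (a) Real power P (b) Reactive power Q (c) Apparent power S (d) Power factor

Step 1 — Angular frequency: ω = 2π·f = 2π·1.12e+04 = 7.037e+04 rad/s.
Step 2 — Component impedances:
  Z1: Z = jωL = j·7.037e+04·0.015 = 0 + j1056 Ω
  Z2: Z = 1/(jωC) = -j/(ω·C) = 0 - j2210 Ω
  Z3: Z = 1/(jωC) = -j/(ω·C) = 0 - j1.421 Ω
Step 3 — With the output port shorted to ground, the output series arm Z2 runs from the junction to ground; the shunt arm Z3 also runs from the junction to ground. They appear in parallel: Z3 || Z2 = 0 - j1.42 Ω.
Step 4 — Series with input arm Z1: Z_in = Z1 + (Z3 || Z2) = 0 + j1054 Ω = 1054∠90.0° Ω.
Step 5 — Source phasor: V = 24.9∠-66.8° V = 9.809 - j22.89 V.
Step 6 — Current: I = V / Z = -0.02171 - j0.009305 A = 0.02362∠-156.8° A.
Step 7 — Complex power: S = V·I* = 0 + j0.5882 VA.
Step 8 — Real power: P = Re(S) = 0 W.
Step 9 — Reactive power: Q = Im(S) = 0.5882 VAR.
Step 10 — Apparent power: |S| = 0.5882 VA.
Step 11 — Power factor: PF = P/|S| = 0 (lagging).

(a) P = 0 W  (b) Q = 0.5882 VAR  (c) S = 0.5882 VA  (d) PF = 0 (lagging)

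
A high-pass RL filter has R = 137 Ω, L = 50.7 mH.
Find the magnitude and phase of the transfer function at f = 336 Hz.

Step 1 — Angular frequency: ω = 2π·336 = 2111 rad/s.
Step 2 — Transfer function: H(jω) = jωL/(R + jωL).
Step 3 — Numerator jωL = j·107; denominator R + jωL = 137 + j107.
Step 4 — H = 0.379 + j0.4851.
Step 5 — Magnitude: |H| = 0.6157 (-4.2 dB); phase: φ = 52.0°.

|H| = 0.6157 (-4.2 dB), φ = 52.0°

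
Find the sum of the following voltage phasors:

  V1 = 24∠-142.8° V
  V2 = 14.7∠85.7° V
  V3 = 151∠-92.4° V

Step 1 — Convert each phasor to rectangular form:
  V1 = 24·(cos(-142.8°) + j·sin(-142.8°)) = -19.12 - j14.51 V
  V2 = 14.7·(cos(85.7°) + j·sin(85.7°)) = 1.102 + j14.66 V
  V3 = 151·(cos(-92.4°) + j·sin(-92.4°)) = -6.323 - j150.9 V
Step 2 — Sum components: V_total = -24.34 - j150.7 V.
Step 3 — Convert to polar: |V_total| = 152.7 V, ∠V_total = -99.2°.

V_total = 152.7∠-99.2° V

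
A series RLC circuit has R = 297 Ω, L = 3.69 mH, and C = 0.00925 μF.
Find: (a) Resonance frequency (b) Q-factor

Step 1 — Resonance condition Im(Z)=0 gives ω₀ = 1/√(LC).
Step 2 — ω₀ = 1/√(0.00369·9.25e-09) = 1.712e+05 rad/s.
Step 3 — f₀ = ω₀/(2π) = 2.724e+04 Hz.
Step 4 — Series Q: Q = ω₀L/R = 1.712e+05·0.00369/297 = 2.127.

(a) f₀ = 2.724e+04 Hz  (b) Q = 2.127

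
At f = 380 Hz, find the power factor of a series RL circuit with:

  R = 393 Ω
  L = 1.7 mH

Step 1 — Angular frequency: ω = 2π·f = 2π·380 = 2388 rad/s.
Step 2 — Component impedances:
  R: Z = R = 393 Ω
  L: Z = jωL = j·2388·0.0017 = 0 + j4.059 Ω
Step 3 — Series combination: Z_total = R + L = 393 + j4.059 Ω = 393∠0.6° Ω.
Step 4 — Power factor: PF = cos(φ) = Re(Z)/|Z| = 393/393.02 = 0.9999.
Step 5 — Type: Im(Z) = 4.059 ⇒ lagging (phase φ = 0.6°).

PF = 0.9999 (lagging, φ = 0.6°)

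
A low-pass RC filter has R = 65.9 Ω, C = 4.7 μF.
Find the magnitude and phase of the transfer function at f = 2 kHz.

Step 1 — Angular frequency: ω = 2π·2000 = 1.257e+04 rad/s.
Step 2 — Transfer function: H(jω) = 1/(1 + jωRC).
Step 3 — Denominator: 1 + jωRC = 1 + j·1.257e+04·65.9·4.7e-06 = 1 + j3.892.
Step 4 — H = 0.06192 - j0.241.
Step 5 — Magnitude: |H| = 0.2488 (-12.1 dB); phase: φ = -75.6°.

|H| = 0.2488 (-12.1 dB), φ = -75.6°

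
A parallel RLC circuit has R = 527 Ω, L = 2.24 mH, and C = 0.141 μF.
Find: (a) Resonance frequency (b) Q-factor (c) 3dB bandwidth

Step 1 — Resonance: ω₀ = 1/√(LC) = 1/√(0.00224·1.41e-07) = 5.627e+04 rad/s.
Step 2 — f₀ = ω₀/(2π) = 8955 Hz.
Step 3 — Parallel Q: Q = R/(ω₀L) = 527/(5.627e+04·0.00224) = 4.181.
Step 4 — Bandwidth: Δω = ω₀/Q = 1.346e+04 rad/s; BW = Δω/(2π) = 2142 Hz.

(a) f₀ = 8955 Hz  (b) Q = 4.181  (c) BW = 2142 Hz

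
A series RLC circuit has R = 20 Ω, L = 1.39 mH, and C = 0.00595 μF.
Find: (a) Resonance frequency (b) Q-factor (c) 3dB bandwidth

Step 1 — Resonance condition Im(Z)=0 gives ω₀ = 1/√(LC).
Step 2 — ω₀ = 1/√(0.00139·5.95e-09) = 3.477e+05 rad/s.
Step 3 — f₀ = ω₀/(2π) = 5.534e+04 Hz.
Step 4 — Series Q: Q = ω₀L/R = 3.477e+05·0.00139/20 = 24.17.
Step 5 — 3dB bandwidth: Δω = ω₀/Q = 1.439e+04 rad/s; BW = Δω/(2π) = 2290 Hz.

(a) f₀ = 5.534e+04 Hz  (b) Q = 24.17  (c) BW = 2290 Hz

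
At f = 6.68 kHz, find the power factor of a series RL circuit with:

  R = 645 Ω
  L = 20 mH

Step 1 — Angular frequency: ω = 2π·f = 2π·6680 = 4.197e+04 rad/s.
Step 2 — Component impedances:
  R: Z = R = 645 Ω
  L: Z = jωL = j·4.197e+04·0.02 = 0 + j839.4 Ω
Step 3 — Series combination: Z_total = R + L = 645 + j839.4 Ω = 1059∠52.5° Ω.
Step 4 — Power factor: PF = cos(φ) = Re(Z)/|Z| = 645/1058.6 = 0.6093.
Step 5 — Type: Im(Z) = 839.4 ⇒ lagging (phase φ = 52.5°).

PF = 0.6093 (lagging, φ = 52.5°)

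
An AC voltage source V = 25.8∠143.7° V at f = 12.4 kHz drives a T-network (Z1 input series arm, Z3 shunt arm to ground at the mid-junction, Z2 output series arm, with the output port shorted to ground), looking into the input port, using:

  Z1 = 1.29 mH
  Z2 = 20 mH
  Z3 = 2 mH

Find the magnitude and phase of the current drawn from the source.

Step 1 — Angular frequency: ω = 2π·f = 2π·1.24e+04 = 7.791e+04 rad/s.
Step 2 — Component impedances:
  Z1: Z = jωL = j·7.791e+04·0.00129 = 0 + j100.5 Ω
  Z2: Z = jωL = j·7.791e+04·0.02 = 0 + j1558 Ω
  Z3: Z = jωL = j·7.791e+04·0.002 = 0 + j155.8 Ω
Step 3 — With the output port shorted to ground, the output series arm Z2 runs from the junction to ground; the shunt arm Z3 also runs from the junction to ground. They appear in parallel: Z3 || Z2 = 0 + j141.7 Ω.
Step 4 — Series with input arm Z1: Z_in = Z1 + (Z3 || Z2) = 0 + j242.2 Ω = 242.2∠90.0° Ω.
Step 5 — Source phasor: V = 25.8∠143.7° V = -20.79 + j15.27 V.
Step 6 — Ohm's law: I = V / Z_total = (-20.79 + j15.27) / (0 + j242.2) = 0.06307 + j0.08586 A.
Step 7 — Convert to polar: |I| = 0.1065 A, ∠I = 53.7°.

I = 0.1065∠53.7° A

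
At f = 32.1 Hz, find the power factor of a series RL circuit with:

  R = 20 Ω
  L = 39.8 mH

Step 1 — Angular frequency: ω = 2π·f = 2π·32.1 = 201.7 rad/s.
Step 2 — Component impedances:
  R: Z = R = 20 Ω
  L: Z = jωL = j·201.7·0.0398 = 0 + j8.027 Ω
Step 3 — Series combination: Z_total = R + L = 20 + j8.027 Ω = 21.55∠21.9° Ω.
Step 4 — Power factor: PF = cos(φ) = Re(Z)/|Z| = 20/21.551 = 0.928.
Step 5 — Type: Im(Z) = 8.027 ⇒ lagging (phase φ = 21.9°).

PF = 0.928 (lagging, φ = 21.9°)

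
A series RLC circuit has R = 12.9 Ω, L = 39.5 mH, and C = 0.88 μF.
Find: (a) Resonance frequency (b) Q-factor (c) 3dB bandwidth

Step 1 — Resonance: ω₀ = 1/√(LC) = 1/√(0.0395·8.8e-07) = 5364 rad/s.
Step 2 — f₀ = ω₀/(2π) = 853.7 Hz.
Step 3 — Series Q: Q = ω₀L/R = 5364·0.0395/12.9 = 16.42.
Step 4 — Bandwidth: Δω = ω₀/Q = 326.6 rad/s; BW = Δω/(2π) = 51.98 Hz.

(a) f₀ = 853.7 Hz  (b) Q = 16.42  (c) BW = 51.98 Hz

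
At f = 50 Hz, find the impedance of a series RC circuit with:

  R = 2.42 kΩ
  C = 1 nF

Step 1 — Angular frequency: ω = 2π·f = 2π·50 = 314.2 rad/s.
Step 2 — Component impedances:
  R: Z = R = 2420 Ω
  C: Z = 1/(jωC) = -j/(ω·C) = 0 - j3.183e+06 Ω
Step 3 — Series combination: Z_total = R + C = 2420 - j3.183e+06 Ω = 3.183e+06∠-90.0° Ω.

Z = 2420 - j3.183e+06 Ω = 3.183e+06∠-90.0° Ω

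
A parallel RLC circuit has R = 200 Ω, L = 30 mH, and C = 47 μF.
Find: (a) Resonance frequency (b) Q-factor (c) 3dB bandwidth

Step 1 — Resonance: ω₀ = 1/√(LC) = 1/√(0.03·4.7e-05) = 842.2 rad/s.
Step 2 — f₀ = ω₀/(2π) = 134 Hz.
Step 3 — Parallel Q: Q = R/(ω₀L) = 200/(842.2·0.03) = 7.916.
Step 4 — Bandwidth: Δω = ω₀/Q = 106.4 rad/s; BW = Δω/(2π) = 16.93 Hz.

(a) f₀ = 134 Hz  (b) Q = 7.916  (c) BW = 16.93 Hz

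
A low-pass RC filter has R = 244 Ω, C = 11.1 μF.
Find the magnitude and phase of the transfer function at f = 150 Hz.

Step 1 — Angular frequency: ω = 2π·150 = 942.5 rad/s.
Step 2 — Transfer function: H(jω) = 1/(1 + jωRC).
Step 3 — Denominator: 1 + jωRC = 1 + j·942.5·244·1.11e-05 = 1 + j2.553.
Step 4 — H = 0.1331 - j0.3396.
Step 5 — Magnitude: |H| = 0.3648 (-8.8 dB); phase: φ = -68.6°.

|H| = 0.3648 (-8.8 dB), φ = -68.6°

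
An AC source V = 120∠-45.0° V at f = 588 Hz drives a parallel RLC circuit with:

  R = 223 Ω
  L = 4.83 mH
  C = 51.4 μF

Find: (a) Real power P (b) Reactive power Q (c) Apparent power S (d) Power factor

Step 1 — Angular frequency: ω = 2π·f = 2π·588 = 3695 rad/s.
Step 2 — Component impedances:
  R: Z = R = 223 Ω
  L: Z = jωL = j·3695·0.00483 = 0 + j17.84 Ω
  C: Z = 1/(jωC) = -j/(ω·C) = 0 - j5.266 Ω
Step 3 — Parallel combination: 1/Z_total = 1/R + 1/L + 1/C; Z_total = 0.25 - j7.462 Ω = 7.466∠-88.1° Ω.
Step 4 — Source phasor: V = 120∠-45.0° V = 84.85 - j84.85 V.
Step 5 — Current: I = V / Z = 11.74 + j10.98 A = 16.07∠43.1° A.
Step 6 — Complex power: S = V·I* = 64.57 - j1928 VA.
Step 7 — Real power: P = Re(S) = 64.57 W.
Step 8 — Reactive power: Q = Im(S) = -1928 VAR.
Step 9 — Apparent power: |S| = 1929 VA.
Step 10 — Power factor: PF = P/|S| = 0.03348 (leading).

(a) P = 64.57 W  (b) Q = -1928 VAR  (c) S = 1929 VA  (d) PF = 0.03348 (leading)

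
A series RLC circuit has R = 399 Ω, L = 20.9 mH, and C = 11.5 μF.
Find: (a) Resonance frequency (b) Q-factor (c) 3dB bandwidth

Step 1 — Resonance: ω₀ = 1/√(LC) = 1/√(0.0209·1.15e-05) = 2040 rad/s.
Step 2 — f₀ = ω₀/(2π) = 324.6 Hz.
Step 3 — Series Q: Q = ω₀L/R = 2040·0.0209/399 = 0.1068.
Step 4 — Bandwidth: Δω = ω₀/Q = 1.909e+04 rad/s; BW = Δω/(2π) = 3038 Hz.

(a) f₀ = 324.6 Hz  (b) Q = 0.1068  (c) BW = 3038 Hz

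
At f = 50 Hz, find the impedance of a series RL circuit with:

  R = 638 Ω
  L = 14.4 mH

Step 1 — Angular frequency: ω = 2π·f = 2π·50 = 314.2 rad/s.
Step 2 — Component impedances:
  R: Z = R = 638 Ω
  L: Z = jωL = j·314.2·0.0144 = 0 + j4.524 Ω
Step 3 — Series combination: Z_total = R + L = 638 + j4.524 Ω = 638∠0.4° Ω.

Z = 638 + j4.524 Ω = 638∠0.4° Ω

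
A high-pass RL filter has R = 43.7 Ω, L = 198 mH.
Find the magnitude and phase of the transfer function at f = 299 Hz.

Step 1 — Angular frequency: ω = 2π·299 = 1879 rad/s.
Step 2 — Transfer function: H(jω) = jωL/(R + jωL).
Step 3 — Numerator jωL = j·372; denominator R + jωL = 43.7 + j372.
Step 4 — H = 0.9864 + j0.1159.
Step 5 — Magnitude: |H| = 0.9932 (-0.1 dB); phase: φ = 6.7°.

|H| = 0.9932 (-0.1 dB), φ = 6.7°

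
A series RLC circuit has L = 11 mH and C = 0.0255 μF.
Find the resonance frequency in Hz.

Step 1 — Resonance condition Im(Z)=0 gives ω₀ = 1/√(LC).
Step 2 — ω₀ = 1/√(0.011·2.55e-08) = 5.971e+04 rad/s.
Step 3 — f₀ = ω₀/(2π) = 9503 Hz.

f₀ = 9503 Hz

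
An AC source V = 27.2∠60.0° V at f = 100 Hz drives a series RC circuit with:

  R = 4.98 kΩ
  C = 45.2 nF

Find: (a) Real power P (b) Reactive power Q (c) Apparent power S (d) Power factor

Step 1 — Angular frequency: ω = 2π·f = 2π·100 = 628.3 rad/s.
Step 2 — Component impedances:
  R: Z = R = 4980 Ω
  C: Z = 1/(jωC) = -j/(ω·C) = 0 - j3.521e+04 Ω
Step 3 — Series combination: Z_total = R + C = 4980 - j3.521e+04 Ω = 3.556e+04∠-81.9° Ω.
Step 4 — Source phasor: V = 27.2∠60.0° V = 13.6 + j23.56 V.
Step 5 — Current: I = V / Z = -0.0006023 + j0.0004714 A = 0.0007649∠141.9° A.
Step 6 — Complex power: S = V·I* = 0.002913 - j0.0206 VA.
Step 7 — Real power: P = Re(S) = 0.002913 W.
Step 8 — Reactive power: Q = Im(S) = -0.0206 VAR.
Step 9 — Apparent power: |S| = 0.0208 VA.
Step 10 — Power factor: PF = P/|S| = 0.14 (leading).

(a) P = 0.002913 W  (b) Q = -0.0206 VAR  (c) S = 0.0208 VA  (d) PF = 0.14 (leading)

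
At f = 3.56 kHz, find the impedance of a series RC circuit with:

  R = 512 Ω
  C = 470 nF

Step 1 — Angular frequency: ω = 2π·f = 2π·3560 = 2.237e+04 rad/s.
Step 2 — Component impedances:
  R: Z = R = 512 Ω
  C: Z = 1/(jωC) = -j/(ω·C) = 0 - j95.12 Ω
Step 3 — Series combination: Z_total = R + C = 512 - j95.12 Ω = 520.8∠-10.5° Ω.

Z = 512 - j95.12 Ω = 520.8∠-10.5° Ω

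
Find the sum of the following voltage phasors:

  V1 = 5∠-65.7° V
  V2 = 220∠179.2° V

Step 1 — Convert each phasor to rectangular form:
  V1 = 5·(cos(-65.7°) + j·sin(-65.7°)) = 2.058 - j4.557 V
  V2 = 220·(cos(179.2°) + j·sin(179.2°)) = -220 + j3.072 V
Step 2 — Sum components: V_total = -217.9 - j1.485 V.
Step 3 — Convert to polar: |V_total| = 217.9 V, ∠V_total = -179.6°.

V_total = 217.9∠-179.6° V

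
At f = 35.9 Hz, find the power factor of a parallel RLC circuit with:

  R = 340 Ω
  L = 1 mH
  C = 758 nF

Step 1 — Angular frequency: ω = 2π·f = 2π·35.9 = 225.6 rad/s.
Step 2 — Component impedances:
  R: Z = R = 340 Ω
  L: Z = jωL = j·225.6·0.001 = 0 + j0.2256 Ω
  C: Z = 1/(jωC) = -j/(ω·C) = 0 - j5849 Ω
Step 3 — Parallel combination: 1/Z_total = 1/R + 1/L + 1/C; Z_total = 0.0001497 + j0.2256 Ω = 0.2256∠90.0° Ω.
Step 4 — Power factor: PF = cos(φ) = Re(Z)/|Z| = 0.000149659/0.225575 = 0.0006635.
Step 5 — Type: Im(Z) = 0.2256 ⇒ lagging (phase φ = 90.0°).

PF = 0.0006635 (lagging, φ = 90.0°)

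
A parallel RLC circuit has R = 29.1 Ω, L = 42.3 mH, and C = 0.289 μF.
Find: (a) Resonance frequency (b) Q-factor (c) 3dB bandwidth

Step 1 — Resonance: ω₀ = 1/√(LC) = 1/√(0.0423·2.89e-07) = 9044 rad/s.
Step 2 — f₀ = ω₀/(2π) = 1439 Hz.
Step 3 — Parallel Q: Q = R/(ω₀L) = 29.1/(9044·0.0423) = 0.07606.
Step 4 — Bandwidth: Δω = ω₀/Q = 1.189e+05 rad/s; BW = Δω/(2π) = 1.892e+04 Hz.

(a) f₀ = 1439 Hz  (b) Q = 0.07606  (c) BW = 1.892e+04 Hz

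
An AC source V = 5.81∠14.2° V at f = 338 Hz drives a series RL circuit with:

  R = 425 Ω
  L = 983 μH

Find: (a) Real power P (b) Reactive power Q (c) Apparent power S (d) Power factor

Step 1 — Angular frequency: ω = 2π·f = 2π·338 = 2124 rad/s.
Step 2 — Component impedances:
  R: Z = R = 425 Ω
  L: Z = jωL = j·2124·0.000983 = 0 + j2.088 Ω
Step 3 — Series combination: Z_total = R + L = 425 + j2.088 Ω = 425∠0.3° Ω.
Step 4 — Source phasor: V = 5.81∠14.2° V = 5.632 + j1.425 V.
Step 5 — Current: I = V / Z = 0.01327 + j0.003288 A = 0.01367∠13.9° A.
Step 6 — Complex power: S = V·I* = 0.07942 + j0.0003901 VA.
Step 7 — Real power: P = Re(S) = 0.07942 W.
Step 8 — Reactive power: Q = Im(S) = 0.0003901 VAR.
Step 9 — Apparent power: |S| = 0.07943 VA.
Step 10 — Power factor: PF = P/|S| = 1 (lagging).

(a) P = 0.07942 W  (b) Q = 0.0003901 VAR  (c) S = 0.07943 VA  (d) PF = 1 (lagging)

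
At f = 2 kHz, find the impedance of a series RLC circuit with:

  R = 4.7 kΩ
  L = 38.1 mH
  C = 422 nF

Step 1 — Angular frequency: ω = 2π·f = 2π·2000 = 1.257e+04 rad/s.
Step 2 — Component impedances:
  R: Z = R = 4700 Ω
  L: Z = jωL = j·1.257e+04·0.0381 = 0 + j478.8 Ω
  C: Z = 1/(jωC) = -j/(ω·C) = 0 - j188.6 Ω
Step 3 — Series combination: Z_total = R + L + C = 4700 + j290.2 Ω = 4709∠3.5° Ω.

Z = 4700 + j290.2 Ω = 4709∠3.5° Ω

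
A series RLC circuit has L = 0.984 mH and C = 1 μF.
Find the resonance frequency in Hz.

Step 1 — Resonance condition Im(Z)=0 gives ω₀ = 1/√(LC).
Step 2 — ω₀ = 1/√(0.000984·1e-06) = 3.188e+04 rad/s.
Step 3 — f₀ = ω₀/(2π) = 5074 Hz.

f₀ = 5074 Hz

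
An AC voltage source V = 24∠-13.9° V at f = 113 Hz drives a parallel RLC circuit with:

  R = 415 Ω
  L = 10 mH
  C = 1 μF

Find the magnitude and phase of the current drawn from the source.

Step 1 — Angular frequency: ω = 2π·f = 2π·113 = 710 rad/s.
Step 2 — Component impedances:
  R: Z = R = 415 Ω
  L: Z = jωL = j·710·0.01 = 0 + j7.1 Ω
  C: Z = 1/(jωC) = -j/(ω·C) = 0 - j1408 Ω
Step 3 — Parallel combination: 1/Z_total = 1/R + 1/L + 1/C; Z_total = 0.1227 + j7.134 Ω = 7.135∠89.0° Ω.
Step 4 — Source phasor: V = 24∠-13.9° V = 23.3 - j5.765 V.
Step 5 — Ohm's law: I = V / Z_total = (23.3 - j5.765) / (0.1227 + j7.134) = -0.7518 - j3.279 A.
Step 6 — Convert to polar: |I| = 3.364 A, ∠I = -102.9°.

I = 3.364∠-102.9° A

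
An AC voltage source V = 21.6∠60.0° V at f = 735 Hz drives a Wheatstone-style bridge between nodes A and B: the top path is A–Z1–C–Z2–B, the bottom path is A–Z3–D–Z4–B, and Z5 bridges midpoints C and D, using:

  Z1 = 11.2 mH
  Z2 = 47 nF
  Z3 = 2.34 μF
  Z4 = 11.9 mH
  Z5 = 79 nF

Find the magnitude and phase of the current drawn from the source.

Step 1 — Angular frequency: ω = 2π·f = 2π·735 = 4618 rad/s.
Step 2 — Component impedances:
  Z1: Z = jωL = j·4618·0.0112 = 0 + j51.72 Ω
  Z2: Z = 1/(jωC) = -j/(ω·C) = 0 - j4607 Ω
  Z3: Z = 1/(jωC) = -j/(ω·C) = 0 - j92.54 Ω
  Z4: Z = jωL = j·4618·0.0119 = 0 + j54.96 Ω
  Z5: Z = 1/(jωC) = -j/(ω·C) = 0 - j2741 Ω
Step 3 — Bridge requires nodal analysis (the Z5 bridge couples midpoints C and D, so the two paths cannot be reduced to a simple series/parallel combination). Setting node B to ground and injecting 1 A at node A, the 3-node admittance system at A, C, D solves to V_A = Z_AB = 0 - j34.22 Ω = 34.22∠-90.0° Ω.
Step 4 — Source phasor: V = 21.6∠60.0° V = 10.8 + j18.71 V.
Step 5 — Ohm's law: I = V / Z_total = (10.8 + j18.71) / (0 - j34.22) = -0.5467 + j0.3156 A.
Step 6 — Convert to polar: |I| = 0.6313 A, ∠I = 150.0°.

I = 0.6313∠150.0° A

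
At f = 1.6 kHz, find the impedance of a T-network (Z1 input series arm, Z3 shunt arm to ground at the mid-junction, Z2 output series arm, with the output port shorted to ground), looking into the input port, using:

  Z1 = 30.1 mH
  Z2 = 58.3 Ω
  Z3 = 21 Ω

Step 1 — Angular frequency: ω = 2π·f = 2π·1600 = 1.005e+04 rad/s.
Step 2 — Component impedances:
  Z1: Z = jωL = j·1.005e+04·0.0301 = 0 + j302.6 Ω
  Z2: Z = R = 58.3 Ω
  Z3: Z = R = 21 Ω
Step 3 — With the output port shorted to ground, the output series arm Z2 runs from the junction to ground; the shunt arm Z3 also runs from the junction to ground. They appear in parallel: Z3 || Z2 = 15.44 Ω.
Step 4 — Series with input arm Z1: Z_in = Z1 + (Z3 || Z2) = 15.44 + j302.6 Ω = 303∠87.1° Ω.

Z = 15.44 + j302.6 Ω = 303∠87.1° Ω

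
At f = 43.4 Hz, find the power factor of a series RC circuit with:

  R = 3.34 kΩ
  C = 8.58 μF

Step 1 — Angular frequency: ω = 2π·f = 2π·43.4 = 272.7 rad/s.
Step 2 — Component impedances:
  R: Z = R = 3340 Ω
  C: Z = 1/(jωC) = -j/(ω·C) = 0 - j427.4 Ω
Step 3 — Series combination: Z_total = R + C = 3340 - j427.4 Ω = 3367∠-7.3° Ω.
Step 4 — Power factor: PF = cos(φ) = Re(Z)/|Z| = 3340/3367.2 = 0.9919.
Step 5 — Type: Im(Z) = -427.4 ⇒ leading (phase φ = -7.3°).

PF = 0.9919 (leading, φ = -7.3°)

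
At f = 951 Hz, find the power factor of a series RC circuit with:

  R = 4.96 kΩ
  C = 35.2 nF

Step 1 — Angular frequency: ω = 2π·f = 2π·951 = 5975 rad/s.
Step 2 — Component impedances:
  R: Z = R = 4960 Ω
  C: Z = 1/(jωC) = -j/(ω·C) = 0 - j4754 Ω
Step 3 — Series combination: Z_total = R + C = 4960 - j4754 Ω = 6871∠-43.8° Ω.
Step 4 — Power factor: PF = cos(φ) = Re(Z)/|Z| = 4960/6871 = 0.7219.
Step 5 — Type: Im(Z) = -4754 ⇒ leading (phase φ = -43.8°).

PF = 0.7219 (leading, φ = -43.8°)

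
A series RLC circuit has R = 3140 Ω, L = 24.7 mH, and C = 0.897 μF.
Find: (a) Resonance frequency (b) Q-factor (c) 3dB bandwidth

Step 1 — Resonance condition Im(Z)=0 gives ω₀ = 1/√(LC).
Step 2 — ω₀ = 1/√(0.0247·8.97e-07) = 6718 rad/s.
Step 3 — f₀ = ω₀/(2π) = 1069 Hz.
Step 4 — Series Q: Q = ω₀L/R = 6718·0.0247/3140 = 0.05285.
Step 5 — 3dB bandwidth: Δω = ω₀/Q = 1.271e+05 rad/s; BW = Δω/(2π) = 2.023e+04 Hz.

(a) f₀ = 1069 Hz  (b) Q = 0.05285  (c) BW = 2.023e+04 Hz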